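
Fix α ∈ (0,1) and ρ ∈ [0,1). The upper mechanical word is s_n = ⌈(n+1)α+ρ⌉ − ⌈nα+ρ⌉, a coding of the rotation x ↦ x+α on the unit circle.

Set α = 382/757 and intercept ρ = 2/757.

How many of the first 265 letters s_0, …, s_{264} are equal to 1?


#1s = Σ_{n=0}^{264} s_n = Σ_{n=0}^{264} (⌈(n+1)α+ρ⌉ − ⌈nα+ρ⌉)
the sum telescopes: every ⌈nα+ρ⌉ with 0 < n < 265 appears once with + and once with −, leaving ⌈265α+ρ⌉ − ⌈0·α+ρ⌉
265α + ρ = (265·382 + 2) / 757 = 101232/757
ρ = 2/757
⌈101232/757⌉ = 134,  ⌈2/757⌉ = 1
#1s = 134 − 1 = 133

133


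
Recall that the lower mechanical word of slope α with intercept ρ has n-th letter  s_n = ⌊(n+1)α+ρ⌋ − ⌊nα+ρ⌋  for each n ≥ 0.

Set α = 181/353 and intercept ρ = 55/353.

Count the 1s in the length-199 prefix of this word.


#1s = Σ_{n=0}^{198} s_n = Σ_{n=0}^{198} (⌊(n+1)α+ρ⌋ − ⌊nα+ρ⌋)
the sum telescopes: every ⌊nα+ρ⌋ with 0 < n < 199 appears once with + and once with −, leaving ⌊199α+ρ⌋ − ⌊0·α+ρ⌋
199α + ρ = (199·181 + 55) / 353 = 36074/353
ρ = 55/353
⌊36074/353⌋ = 102,  ⌊55/353⌋ = 0
#1s = 102 − 0 = 102

102


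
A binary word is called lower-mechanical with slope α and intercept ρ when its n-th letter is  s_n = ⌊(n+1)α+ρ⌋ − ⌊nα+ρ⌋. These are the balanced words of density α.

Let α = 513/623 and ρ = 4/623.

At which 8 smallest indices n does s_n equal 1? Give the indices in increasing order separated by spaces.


n=0: ⌊517/623⌋−⌊4/623⌋ = 0−0 = 0
n=1: ⌊1030/623⌋−⌊517/623⌋ = 1−0 = 1  ← one
n=2: ⌊1543/623⌋−⌊1030/623⌋ = 2−1 = 1  ← one
n=3: ⌊2056/623⌋−⌊1543/623⌋ = 3−2 = 1  ← one
n=4: ⌊2569/623⌋−⌊2056/623⌋ = 4−3 = 1  ← one
n=5: ⌊3082/623⌋−⌊2569/623⌋ = 4−4 = 0
n=6: ⌊3595/623⌋−⌊3082/623⌋ = 5−4 = 1  ← one
n=7: ⌊4108/623⌋−⌊3595/623⌋ = 6−5 = 1  ← one
n=8: ⌊4621/623⌋−⌊4108/623⌋ = 7−6 = 1  ← one
n=9: ⌊5134/623⌋−⌊4621/623⌋ = 8−7 = 1  ← one
positions of the first 8 ones: 1 2 3 4 6 7 8 9

1 2 3 4 6 7 8 9


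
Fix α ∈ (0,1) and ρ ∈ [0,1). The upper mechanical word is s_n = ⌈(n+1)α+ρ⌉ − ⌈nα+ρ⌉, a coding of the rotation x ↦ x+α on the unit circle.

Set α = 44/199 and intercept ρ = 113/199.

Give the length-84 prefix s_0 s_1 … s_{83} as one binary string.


010000100001000100001000100001000100001000100001000100001000100001000100001000100001

n=0: ⌈(1·44+113)/199⌉ − ⌈(0·44+113)/199⌉ = ⌈157/199⌉ − ⌈113/199⌉ = 1 − 1 = 0
n=1: ⌈(2·44+113)/199⌉ − ⌈(1·44+113)/199⌉ = ⌈201/199⌉ − ⌈157/199⌉ = 2 − 1 = 1
n=2: ⌈(3·44+113)/199⌉ − ⌈(2·44+113)/199⌉ = ⌈245/199⌉ − ⌈201/199⌉ = 2 − 2 = 0
n=3: ⌈(4·44+113)/199⌉ − ⌈(3·44+113)/199⌉ = ⌈289/199⌉ − ⌈245/199⌉ = 2 − 2 = 0
n=4: ⌈(5·44+113)/199⌉ − ⌈(4·44+113)/199⌉ = ⌈333/199⌉ − ⌈289/199⌉ = 2 − 2 = 0
n=5: ⌈(6·44+113)/199⌉ − ⌈(5·44+113)/199⌉ = ⌈377/199⌉ − ⌈333/199⌉ = 2 − 2 = 0
n=6: ⌈(7·44+113)/199⌉ − ⌈(6·44+113)/199⌉ = ⌈421/199⌉ − ⌈377/199⌉ = 3 − 2 = 1
n=7: ⌈(8·44+113)/199⌉ − ⌈(7·44+113)/199⌉ = ⌈465/199⌉ − ⌈421/199⌉ = 3 − 3 = 0
n=8: ⌈(9·44+113)/199⌉ − ⌈(8·44+113)/199⌉ = ⌈509/199⌉ − ⌈465/199⌉ = 3 − 3 = 0
n=9: ⌈(10·44+113)/199⌉ − ⌈(9·44+113)/199⌉ = ⌈553/199⌉ − ⌈509/199⌉ = 3 − 3 = 0
n=10: ⌈(11·44+113)/199⌉ − ⌈(10·44+113)/199⌉ = ⌈597/199⌉ − ⌈553/199⌉ = 3 − 3 = 0
n=11: ⌈(12·44+113)/199⌉ − ⌈(11·44+113)/199⌉ = ⌈641/199⌉ − ⌈597/199⌉ = 4 − 3 = 1
n=12: ⌈(13·44+113)/199⌉ − ⌈(12·44+113)/199⌉ = ⌈685/199⌉ − ⌈641/199⌉ = 4 − 4 = 0
n=13: ⌈(14·44+113)/199⌉ − ⌈(13·44+113)/199⌉ = ⌈729/199⌉ − ⌈685/199⌉ = 4 − 4 = 0
n=14: ⌈(15·44+113)/199⌉ − ⌈(14·44+113)/199⌉ = ⌈773/199⌉ − ⌈729/199⌉ = 4 − 4 = 0
n=15: ⌈(16·44+113)/199⌉ − ⌈(15·44+113)/199⌉ = ⌈817/199⌉ − ⌈773/199⌉ = 5 − 4 = 1
n=16: ⌈(17·44+113)/199⌉ − ⌈(16·44+113)/199⌉ = ⌈861/199⌉ − ⌈817/199⌉ = 5 − 5 = 0
n=17: ⌈(18·44+113)/199⌉ − ⌈(17·44+113)/199⌉ = ⌈905/199⌉ − ⌈861/199⌉ = 5 − 5 = 0
n=18: ⌈(19·44+113)/199⌉ − ⌈(18·44+113)/199⌉ = ⌈949/199⌉ − ⌈905/199⌉ = 5 − 5 = 0
n=19: ⌈(20·44+113)/199⌉ − ⌈(19·44+113)/199⌉ = ⌈993/199⌉ − ⌈949/199⌉ = 5 − 5 = 0
n=20: ⌈(21·44+113)/199⌉ − ⌈(20·44+113)/199⌉ = ⌈1037/199⌉ − ⌈993/199⌉ = 6 − 5 = 1
n=21: ⌈(22·44+113)/199⌉ − ⌈(21·44+113)/199⌉ = ⌈1081/199⌉ − ⌈1037/199⌉ = 6 − 6 = 0
n=22: ⌈(23·44+113)/199⌉ − ⌈(22·44+113)/199⌉ = ⌈1125/199⌉ − ⌈1081/199⌉ = 6 − 6 = 0
n=23: ⌈(24·44+113)/199⌉ − ⌈(23·44+113)/199⌉ = ⌈1169/199⌉ − ⌈1125/199⌉ = 6 − 6 = 0
n=24: ⌈(25·44+113)/199⌉ − ⌈(24·44+113)/199⌉ = ⌈1213/199⌉ − ⌈1169/199⌉ = 7 − 6 = 1
n=25: ⌈(26·44+113)/199⌉ − ⌈(25·44+113)/199⌉ = ⌈1257/199⌉ − ⌈1213/199⌉ = 7 − 7 = 0
n=26: ⌈(27·44+113)/199⌉ − ⌈(26·44+113)/199⌉ = ⌈1301/199⌉ − ⌈1257/199⌉ = 7 − 7 = 0
n=27: ⌈(28·44+113)/199⌉ − ⌈(27·44+113)/199⌉ = ⌈1345/199⌉ − ⌈1301/199⌉ = 7 − 7 = 0
n=28: ⌈(29·44+113)/199⌉ − ⌈(28·44+113)/199⌉ = ⌈1389/199⌉ − ⌈1345/199⌉ = 7 − 7 = 0
n=29: ⌈(30·44+113)/199⌉ − ⌈(29·44+113)/199⌉ = ⌈1433/199⌉ − ⌈1389/199⌉ = 8 − 7 = 1
n=30: ⌈(31·44+113)/199⌉ − ⌈(30·44+113)/199⌉ = ⌈1477/199⌉ − ⌈1433/199⌉ = 8 − 8 = 0
n=31: ⌈(32·44+113)/199⌉ − ⌈(31·44+113)/199⌉ = ⌈1521/199⌉ − ⌈1477/199⌉ = 8 − 8 = 0
n=32: ⌈(33·44+113)/199⌉ − ⌈(32·44+113)/199⌉ = ⌈1565/199⌉ − ⌈1521/199⌉ = 8 − 8 = 0
n=33: ⌈(34·44+113)/199⌉ − ⌈(33·44+113)/199⌉ = ⌈1609/199⌉ − ⌈1565/199⌉ = 9 − 8 = 1
n=34: ⌈(35·44+113)/199⌉ − ⌈(34·44+113)/199⌉ = ⌈1653/199⌉ − ⌈1609/199⌉ = 9 − 9 = 0
n=35: ⌈(36·44+113)/199⌉ − ⌈(35·44+113)/199⌉ = ⌈1697/199⌉ − ⌈1653/199⌉ = 9 − 9 = 0
n=36: ⌈(37·44+113)/199⌉ − ⌈(36·44+113)/199⌉ = ⌈1741/199⌉ − ⌈1697/199⌉ = 9 − 9 = 0
n=37: ⌈(38·44+113)/199⌉ − ⌈(37·44+113)/199⌉ = ⌈1785/199⌉ − ⌈1741/199⌉ = 9 − 9 = 0
n=38: ⌈(39·44+113)/199⌉ − ⌈(38·44+113)/199⌉ = ⌈1829/199⌉ − ⌈1785/199⌉ = 10 − 9 = 1
n=39: ⌈(40·44+113)/199⌉ − ⌈(39·44+113)/199⌉ = ⌈1873/199⌉ − ⌈1829/199⌉ = 10 − 10 = 0
n=40: ⌈(41·44+113)/199⌉ − ⌈(40·44+113)/199⌉ = ⌈1917/199⌉ − ⌈1873/199⌉ = 10 − 10 = 0
n=41: ⌈(42·44+113)/199⌉ − ⌈(41·44+113)/199⌉ = ⌈1961/199⌉ − ⌈1917/199⌉ = 10 − 10 = 0
n=42: ⌈(43·44+113)/199⌉ − ⌈(42·44+113)/199⌉ = ⌈2005/199⌉ − ⌈1961/199⌉ = 11 − 10 = 1
n=43: ⌈(44·44+113)/199⌉ − ⌈(43·44+113)/199⌉ = ⌈2049/199⌉ − ⌈2005/199⌉ = 11 − 11 = 0
n=44: ⌈(45·44+113)/199⌉ − ⌈(44·44+113)/199⌉ = ⌈2093/199⌉ − ⌈2049/199⌉ = 11 − 11 = 0
n=45: ⌈(46·44+113)/199⌉ − ⌈(45·44+113)/199⌉ = ⌈2137/199⌉ − ⌈2093/199⌉ = 11 − 11 = 0
n=46: ⌈(47·44+113)/199⌉ − ⌈(46·44+113)/199⌉ = ⌈2181/199⌉ − ⌈2137/199⌉ = 11 − 11 = 0
n=47: ⌈(48·44+113)/199⌉ − ⌈(47·44+113)/199⌉ = ⌈2225/199⌉ − ⌈2181/199⌉ = 12 − 11 = 1
n=48: ⌈(49·44+113)/199⌉ − ⌈(48·44+113)/199⌉ = ⌈2269/199⌉ − ⌈2225/199⌉ = 12 − 12 = 0
n=49: ⌈(50·44+113)/199⌉ − ⌈(49·44+113)/199⌉ = ⌈2313/199⌉ − ⌈2269/199⌉ = 12 − 12 = 0
n=50: ⌈(51·44+113)/199⌉ − ⌈(50·44+113)/199⌉ = ⌈2357/199⌉ − ⌈2313/199⌉ = 12 − 12 = 0
n=51: ⌈(52·44+113)/199⌉ − ⌈(51·44+113)/199⌉ = ⌈2401/199⌉ − ⌈2357/199⌉ = 13 − 12 = 1
n=52: ⌈(53·44+113)/199⌉ − ⌈(52·44+113)/199⌉ = ⌈2445/199⌉ − ⌈2401/199⌉ = 13 − 13 = 0
n=53: ⌈(54·44+113)/199⌉ − ⌈(53·44+113)/199⌉ = ⌈2489/199⌉ − ⌈2445/199⌉ = 13 − 13 = 0
n=54: ⌈(55·44+113)/199⌉ − ⌈(54·44+113)/199⌉ = ⌈2533/199⌉ − ⌈2489/199⌉ = 13 − 13 = 0
n=55: ⌈(56·44+113)/199⌉ − ⌈(55·44+113)/199⌉ = ⌈2577/199⌉ − ⌈2533/199⌉ = 13 − 13 = 0
n=56: ⌈(57·44+113)/199⌉ − ⌈(56·44+113)/199⌉ = ⌈2621/199⌉ − ⌈2577/199⌉ = 14 − 13 = 1
n=57: ⌈(58·44+113)/199⌉ − ⌈(57·44+113)/199⌉ = ⌈2665/199⌉ − ⌈2621/199⌉ = 14 − 14 = 0
n=58: ⌈(59·44+113)/199⌉ − ⌈(58·44+113)/199⌉ = ⌈2709/199⌉ − ⌈2665/199⌉ = 14 − 14 = 0
n=59: ⌈(60·44+113)/199⌉ − ⌈(59·44+113)/199⌉ = ⌈2753/199⌉ − ⌈2709/199⌉ = 14 − 14 = 0
n=60: ⌈(61·44+113)/199⌉ − ⌈(60·44+113)/199⌉ = ⌈2797/199⌉ − ⌈2753/199⌉ = 15 − 14 = 1
n=61: ⌈(62·44+113)/199⌉ − ⌈(61·44+113)/199⌉ = ⌈2841/199⌉ − ⌈2797/199⌉ = 15 − 15 = 0
n=62: ⌈(63·44+113)/199⌉ − ⌈(62·44+113)/199⌉ = ⌈2885/199⌉ − ⌈2841/199⌉ = 15 − 15 = 0
n=63: ⌈(64·44+113)/199⌉ − ⌈(63·44+113)/199⌉ = ⌈2929/199⌉ − ⌈2885/199⌉ = 15 − 15 = 0
n=64: ⌈(65·44+113)/199⌉ − ⌈(64·44+113)/199⌉ = ⌈2973/199⌉ − ⌈2929/199⌉ = 15 − 15 = 0
n=65: ⌈(66·44+113)/199⌉ − ⌈(65·44+113)/199⌉ = ⌈3017/199⌉ − ⌈2973/199⌉ = 16 − 15 = 1
n=66: ⌈(67·44+113)/199⌉ − ⌈(66·44+113)/199⌉ = ⌈3061/199⌉ − ⌈3017/199⌉ = 16 − 16 = 0
n=67: ⌈(68·44+113)/199⌉ − ⌈(67·44+113)/199⌉ = ⌈3105/199⌉ − ⌈3061/199⌉ = 16 − 16 = 0
n=68: ⌈(69·44+113)/199⌉ − ⌈(68·44+113)/199⌉ = ⌈3149/199⌉ − ⌈3105/199⌉ = 16 − 16 = 0
n=69: ⌈(70·44+113)/199⌉ − ⌈(69·44+113)/199⌉ = ⌈3193/199⌉ − ⌈3149/199⌉ = 17 − 16 = 1
n=70: ⌈(71·44+113)/199⌉ − ⌈(70·44+113)/199⌉ = ⌈3237/199⌉ − ⌈3193/199⌉ = 17 − 17 = 0
n=71: ⌈(72·44+113)/199⌉ − ⌈(71·44+113)/199⌉ = ⌈3281/199⌉ − ⌈3237/199⌉ = 17 − 17 = 0
n=72: ⌈(73·44+113)/199⌉ − ⌈(72·44+113)/199⌉ = ⌈3325/199⌉ − ⌈3281/199⌉ = 17 − 17 = 0
n=73: ⌈(74·44+113)/199⌉ − ⌈(73·44+113)/199⌉ = ⌈3369/199⌉ − ⌈3325/199⌉ = 17 − 17 = 0
n=74: ⌈(75·44+113)/199⌉ − ⌈(74·44+113)/199⌉ = ⌈3413/199⌉ − ⌈3369/199⌉ = 18 − 17 = 1
n=75: ⌈(76·44+113)/199⌉ − ⌈(75·44+113)/199⌉ = ⌈3457/199⌉ − ⌈3413/199⌉ = 18 − 18 = 0
n=76: ⌈(77·44+113)/199⌉ − ⌈(76·44+113)/199⌉ = ⌈3501/199⌉ − ⌈3457/199⌉ = 18 − 18 = 0
n=77: ⌈(78·44+113)/199⌉ − ⌈(77·44+113)/199⌉ = ⌈3545/199⌉ − ⌈3501/199⌉ = 18 − 18 = 0
n=78: ⌈(79·44+113)/199⌉ − ⌈(78·44+113)/199⌉ = ⌈3589/199⌉ − ⌈3545/199⌉ = 19 − 18 = 1
n=79: ⌈(80·44+113)/199⌉ − ⌈(79·44+113)/199⌉ = ⌈3633/199⌉ − ⌈3589/199⌉ = 19 − 19 = 0
n=80: ⌈(81·44+113)/199⌉ − ⌈(80·44+113)/199⌉ = ⌈3677/199⌉ − ⌈3633/199⌉ = 19 − 19 = 0
n=81: ⌈(82·44+113)/199⌉ − ⌈(81·44+113)/199⌉ = ⌈3721/199⌉ − ⌈3677/199⌉ = 19 − 19 = 0
n=82: ⌈(83·44+113)/199⌉ − ⌈(82·44+113)/199⌉ = ⌈3765/199⌉ − ⌈3721/199⌉ = 19 − 19 = 0
n=83: ⌈(84·44+113)/199⌉ − ⌈(83·44+113)/199⌉ = ⌈3809/199⌉ − ⌈3765/199⌉ = 20 − 19 = 1


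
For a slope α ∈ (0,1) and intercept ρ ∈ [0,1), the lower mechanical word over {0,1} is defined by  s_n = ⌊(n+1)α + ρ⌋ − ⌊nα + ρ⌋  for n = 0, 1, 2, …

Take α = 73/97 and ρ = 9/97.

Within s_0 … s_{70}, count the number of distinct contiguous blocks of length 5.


t_n = ⌊(n·73+9)/97⌋ for n = 0 … 71:
  n=0…9: ⌊9/97⌋=0 ⌊82/97⌋=0 ⌊155/97⌋=1 ⌊228/97⌋=2 ⌊301/97⌋=3 ⌊374/97⌋=3 ⌊447/97⌋=4 ⌊520/97⌋=5 ⌊593/97⌋=6 ⌊666/97⌋=6
  n=10…19: ⌊739/97⌋=7 ⌊812/97⌋=8 ⌊885/97⌋=9 ⌊958/97⌋=9 ⌊1031/97⌋=10 ⌊1104/97⌋=11 ⌊1177/97⌋=12 ⌊1250/97⌋=12 ⌊1323/97⌋=13 ⌊1396/97⌋=14
  n=20…29: ⌊1469/97⌋=15 ⌊1542/97⌋=15 ⌊1615/97⌋=16 ⌊1688/97⌋=17 ⌊1761/97⌋=18 ⌊1834/97⌋=18 ⌊1907/97⌋=19 ⌊1980/97⌋=20 ⌊2053/97⌋=21 ⌊2126/97⌋=21
  n=30…39: ⌊2199/97⌋=22 ⌊2272/97⌋=23 ⌊2345/97⌋=24 ⌊2418/97⌋=24 ⌊2491/97⌋=25 ⌊2564/97⌋=26 ⌊2637/97⌋=27 ⌊2710/97⌋=27 ⌊2783/97⌋=28 ⌊2856/97⌋=29
  n=40…49: ⌊2929/97⌋=30 ⌊3002/97⌋=30 ⌊3075/97⌋=31 ⌊3148/97⌋=32 ⌊3221/97⌋=33 ⌊3294/97⌋=33 ⌊3367/97⌋=34 ⌊3440/97⌋=35 ⌊3513/97⌋=36 ⌊3586/97⌋=36
  n=50…59: ⌊3659/97⌋=37 ⌊3732/97⌋=38 ⌊3805/97⌋=39 ⌊3878/97⌋=39 ⌊3951/97⌋=40 ⌊4024/97⌋=41 ⌊4097/97⌋=42 ⌊4170/97⌋=42 ⌊4243/97⌋=43 ⌊4316/97⌋=44
  n=60…69: ⌊4389/97⌋=45 ⌊4462/97⌋=46 ⌊4535/97⌋=46 ⌊4608/97⌋=47 ⌊4681/97⌋=48 ⌊4754/97⌋=49 ⌊4827/97⌋=49 ⌊4900/97⌋=50 ⌊4973/97⌋=51 ⌊5046/97⌋=52
  n=70…71: ⌊5119/97⌋=52 ⌊5192/97⌋=53
s_n = t_(n+1) − t_n for n = 0 … 70 gives
prefix = 01110111011101110111011101110111011101110111011101110111011110111011101
slide a length-5 window over [0..4] … [66..70] (67 windows); first occurrence of each distinct factor:
  [  0..  4] 01110
  [  1..  5] 11101
  [  2..  6] 11011
  [  3..  7] 10111
  [ 56.. 60] 01111
  [ 57.. 61] 11110
  (the other 61 windows repeat one of these)
distinct factors: {01110, 01111, 10111, 11011, 11101, 11110}
count = 6  (Sturmian bound for length 5 is 6)

6


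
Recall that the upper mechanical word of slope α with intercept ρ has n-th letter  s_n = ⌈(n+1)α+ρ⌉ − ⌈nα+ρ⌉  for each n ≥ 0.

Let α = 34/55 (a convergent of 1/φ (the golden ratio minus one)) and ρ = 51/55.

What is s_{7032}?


1

(n+1)α + ρ = (7033·34 + 51) / 55 = 239173/55
nα + ρ     = (7032·34 + 51) / 55 = 239139/55
⌈239173/55⌉ = 4349,  ⌈239139/55⌉ = 4348
s_{7032} = 4349 − 4348 = 1


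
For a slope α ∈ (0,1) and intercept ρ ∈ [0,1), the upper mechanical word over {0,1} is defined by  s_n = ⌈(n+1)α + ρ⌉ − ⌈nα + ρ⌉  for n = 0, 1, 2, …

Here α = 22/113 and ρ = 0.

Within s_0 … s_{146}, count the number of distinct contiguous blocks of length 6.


t_n = ⌈(n·22)/113⌉ for n = 0 … 147:
  n=0…9: ⌈0/113⌉=0 ⌈22/113⌉=1 ⌈44/113⌉=1 ⌈66/113⌉=1 ⌈88/113⌉=1 ⌈110/113⌉=1 ⌈132/113⌉=2 ⌈154/113⌉=2 ⌈176/113⌉=2 ⌈198/113⌉=2
  n=10…19: ⌈220/113⌉=2 ⌈242/113⌉=3 ⌈264/113⌉=3 ⌈286/113⌉=3 ⌈308/113⌉=3 ⌈330/113⌉=3 ⌈352/113⌉=4 ⌈374/113⌉=4 ⌈396/113⌉=4 ⌈418/113⌉=4
  n=20…29: ⌈440/113⌉=4 ⌈462/113⌉=5 ⌈484/113⌉=5 ⌈506/113⌉=5 ⌈528/113⌉=5 ⌈550/113⌉=5 ⌈572/113⌉=6 ⌈594/113⌉=6 ⌈616/113⌉=6 ⌈638/113⌉=6
  n=30…39: ⌈660/113⌉=6 ⌈682/113⌉=7 ⌈704/113⌉=7 ⌈726/113⌉=7 ⌈748/113⌉=7 ⌈770/113⌉=7 ⌈792/113⌉=8 ⌈814/113⌉=8 ⌈836/113⌉=8 ⌈858/113⌉=8
  n=40…49: ⌈880/113⌉=8 ⌈902/113⌉=8 ⌈924/113⌉=9 ⌈946/113⌉=9 ⌈968/113⌉=9 ⌈990/113⌉=9 ⌈1012/113⌉=9 ⌈1034/113⌉=10 ⌈1056/113⌉=10 ⌈1078/113⌉=10
  n=50…59: ⌈1100/113⌉=10 ⌈1122/113⌉=10 ⌈1144/113⌉=11 ⌈1166/113⌉=11 ⌈1188/113⌉=11 ⌈1210/113⌉=11 ⌈1232/113⌉=11 ⌈1254/113⌉=12 ⌈1276/113⌉=12 ⌈1298/113⌉=12
  n=60…69: ⌈1320/113⌉=12 ⌈1342/113⌉=12 ⌈1364/113⌉=13 ⌈1386/113⌉=13 ⌈1408/113⌉=13 ⌈1430/113⌉=13 ⌈1452/113⌉=13 ⌈1474/113⌉=14 ⌈1496/113⌉=14 ⌈1518/113⌉=14
  n=70…79: ⌈1540/113⌉=14 ⌈1562/113⌉=14 ⌈1584/113⌉=15 ⌈1606/113⌉=15 ⌈1628/113⌉=15 ⌈1650/113⌉=15 ⌈1672/113⌉=15 ⌈1694/113⌉=15 ⌈1716/113⌉=16 ⌈1738/113⌉=16
  n=80…89: ⌈1760/113⌉=16 ⌈1782/113⌉=16 ⌈1804/113⌉=16 ⌈1826/113⌉=17 ⌈1848/113⌉=17 ⌈1870/113⌉=17 ⌈1892/113⌉=17 ⌈1914/113⌉=17 ⌈1936/113⌉=18 ⌈1958/113⌉=18
  n=90…99: ⌈1980/113⌉=18 ⌈2002/113⌉=18 ⌈2024/113⌉=18 ⌈2046/113⌉=19 ⌈2068/113⌉=19 ⌈2090/113⌉=19 ⌈2112/113⌉=19 ⌈2134/113⌉=19 ⌈2156/113⌉=20 ⌈2178/113⌉=20
  n=100…109: ⌈2200/113⌉=20 ⌈2222/113⌉=20 ⌈2244/113⌉=20 ⌈2266/113⌉=21 ⌈2288/113⌉=21 ⌈2310/113⌉=21 ⌈2332/113⌉=21 ⌈2354/113⌉=21 ⌈2376/113⌉=22 ⌈2398/113⌉=22
  n=110…119: ⌈2420/113⌉=22 ⌈2442/113⌉=22 ⌈2464/113⌉=22 ⌈2486/113⌉=22 ⌈2508/113⌉=23 ⌈2530/113⌉=23 ⌈2552/113⌉=23 ⌈2574/113⌉=23 ⌈2596/113⌉=23 ⌈2618/113⌉=24
  n=120…129: ⌈2640/113⌉=24 ⌈2662/113⌉=24 ⌈2684/113⌉=24 ⌈2706/113⌉=24 ⌈2728/113⌉=25 ⌈2750/113⌉=25 ⌈2772/113⌉=25 ⌈2794/113⌉=25 ⌈2816/113⌉=25 ⌈2838/113⌉=26
  n=130…139: ⌈2860/113⌉=26 ⌈2882/113⌉=26 ⌈2904/113⌉=26 ⌈2926/113⌉=26 ⌈2948/113⌉=27 ⌈2970/113⌉=27 ⌈2992/113⌉=27 ⌈3014/113⌉=27 ⌈3036/113⌉=27 ⌈3058/113⌉=28
  n=140…147: ⌈3080/113⌉=28 ⌈3102/113⌉=28 ⌈3124/113⌉=28 ⌈3146/113⌉=28 ⌈3168/113⌉=29 ⌈3190/113⌉=29 ⌈3212/113⌉=29 ⌈3234/113⌉=29
s_n = t_(n+1) − t_n for n = 0 … 146 gives
prefix = 100001000010000100001000010000100001000001000010000100001000010000100001000001000010000100001000010000100001000001000010000100001000010000100001000
slide a length-6 window over [0..5] … [141..146] (142 windows); first occurrence of each distinct factor:
  [  0..  5] 100001
  [  1..  6] 000010
  [  2..  7] 000100
  [  3..  8] 001000
  [  4..  9] 010000
  [ 35.. 40] 100000
  [ 36.. 41] 000001
  (the other 135 windows repeat one of these)
distinct factors: {000001, 000010, 000100, 001000, 010000, 100000, 100001}
count = 7  (Sturmian bound for length 6 is 7)

7


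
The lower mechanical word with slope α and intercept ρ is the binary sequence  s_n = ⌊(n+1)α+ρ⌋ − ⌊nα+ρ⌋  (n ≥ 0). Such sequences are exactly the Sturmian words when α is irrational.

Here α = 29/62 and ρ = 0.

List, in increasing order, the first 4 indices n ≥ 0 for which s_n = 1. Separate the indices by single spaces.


2 4 6 8

n=0: ⌊29/62⌋−⌊0/62⌋ = 0−0 = 0
n=1: ⌊58/62⌋−⌊29/62⌋ = 0−0 = 0
n=2: ⌊87/62⌋−⌊58/62⌋ = 1−0 = 1  ← one
n=3: ⌊116/62⌋−⌊87/62⌋ = 1−1 = 0
n=4: ⌊145/62⌋−⌊116/62⌋ = 2−1 = 1  ← one
n=5: ⌊174/62⌋−⌊145/62⌋ = 2−2 = 0
n=6: ⌊203/62⌋−⌊174/62⌋ = 3−2 = 1  ← one
n=7: ⌊232/62⌋−⌊203/62⌋ = 3−3 = 0
n=8: ⌊261/62⌋−⌊232/62⌋ = 4−3 = 1  ← one
positions of the first 4 ones: 2 4 6 8


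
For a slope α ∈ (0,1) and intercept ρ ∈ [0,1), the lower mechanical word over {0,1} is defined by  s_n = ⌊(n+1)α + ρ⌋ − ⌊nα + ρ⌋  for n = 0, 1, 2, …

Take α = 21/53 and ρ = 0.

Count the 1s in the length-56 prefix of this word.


22

#1s = Σ_{n=0}^{55} s_n = Σ_{n=0}^{55} (⌊(n+1)α+ρ⌋ − ⌊nα+ρ⌋)
the sum telescopes: every ⌊nα+ρ⌋ with 0 < n < 56 appears once with + and once with −, leaving ⌊56α+ρ⌋ − ⌊0·α+ρ⌋
56α + ρ = (56·21) / 53 = 1176/53
ρ = 0/53
⌊1176/53⌋ = 22,  ⌊0/53⌋ = 0
#1s = 22 − 0 = 22


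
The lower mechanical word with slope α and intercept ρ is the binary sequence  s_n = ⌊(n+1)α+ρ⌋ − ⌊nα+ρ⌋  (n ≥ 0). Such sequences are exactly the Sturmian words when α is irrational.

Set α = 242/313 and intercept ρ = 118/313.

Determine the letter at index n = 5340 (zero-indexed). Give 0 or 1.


0

(n+1)α + ρ = (5341·242 + 118) / 313 = 1292640/313
nα + ρ     = (5340·242 + 118) / 313 = 1292398/313
⌊1292640/313⌋ = 4129,  ⌊1292398/313⌋ = 4129
s_{5340} = 4129 − 4129 = 0


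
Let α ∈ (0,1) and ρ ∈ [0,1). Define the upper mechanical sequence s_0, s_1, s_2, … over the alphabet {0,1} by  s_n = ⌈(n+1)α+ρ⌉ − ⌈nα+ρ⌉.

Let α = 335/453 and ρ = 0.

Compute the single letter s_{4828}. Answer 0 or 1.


(n+1)α + ρ = (4829·335) / 453 = 1617715/453
nα + ρ     = (4828·335) / 453 = 1617380/453
⌈1617715/453⌉ = 3572,  ⌈1617380/453⌉ = 3571
s_{4828} = 3572 − 3571 = 1

1


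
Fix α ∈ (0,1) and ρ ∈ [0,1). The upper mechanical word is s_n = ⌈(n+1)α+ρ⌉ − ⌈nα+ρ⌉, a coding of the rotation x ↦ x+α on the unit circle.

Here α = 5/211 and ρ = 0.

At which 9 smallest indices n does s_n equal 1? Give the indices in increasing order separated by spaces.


0 42 84 126 168 211 253 295 337

n=0: ⌈5/211⌉−⌈0/211⌉ = 1−0 = 1  ← one
n=1: ⌈10/211⌉−⌈5/211⌉ = 1−1 = 0
n=2: ⌈15/211⌉−⌈10/211⌉ = 1−1 = 0
  …
n=42: ⌈215/211⌉−⌈210/211⌉ = 2−1 = 1  ← one
n=43: ⌈220/211⌉−⌈215/211⌉ = 2−2 = 0
n=44: ⌈225/211⌉−⌈220/211⌉ = 2−2 = 0
  …
n=84: ⌈425/211⌉−⌈420/211⌉ = 3−2 = 1  ← one
n=85: ⌈430/211⌉−⌈425/211⌉ = 3−3 = 0
n=86: ⌈435/211⌉−⌈430/211⌉ = 3−3 = 0
  …
n=126: ⌈635/211⌉−⌈630/211⌉ = 4−3 = 1  ← one
n=127: ⌈640/211⌉−⌈635/211⌉ = 4−4 = 0
n=128: ⌈645/211⌉−⌈640/211⌉ = 4−4 = 0
  …
n=168: ⌈845/211⌉−⌈840/211⌉ = 5−4 = 1  ← one
n=169: ⌈850/211⌉−⌈845/211⌉ = 5−5 = 0
n=170: ⌈855/211⌉−⌈850/211⌉ = 5−5 = 0
  …
n=211: ⌈1060/211⌉−⌈1055/211⌉ = 6−5 = 1  ← one
n=212: ⌈1065/211⌉−⌈1060/211⌉ = 6−6 = 0
n=213: ⌈1070/211⌉−⌈1065/211⌉ = 6−6 = 0
  …
n=253: ⌈1270/211⌉−⌈1265/211⌉ = 7−6 = 1  ← one
n=254: ⌈1275/211⌉−⌈1270/211⌉ = 7−7 = 0
n=255: ⌈1280/211⌉−⌈1275/211⌉ = 7−7 = 0
  …
n=295: ⌈1480/211⌉−⌈1475/211⌉ = 8−7 = 1  ← one
n=296: ⌈1485/211⌉−⌈1480/211⌉ = 8−8 = 0
n=297: ⌈1490/211⌉−⌈1485/211⌉ = 8−8 = 0
  …
n=337: ⌈1690/211⌉−⌈1685/211⌉ = 9−8 = 1  ← one
positions of the first 9 ones: 0 42 84 126 168 211 253 295 337


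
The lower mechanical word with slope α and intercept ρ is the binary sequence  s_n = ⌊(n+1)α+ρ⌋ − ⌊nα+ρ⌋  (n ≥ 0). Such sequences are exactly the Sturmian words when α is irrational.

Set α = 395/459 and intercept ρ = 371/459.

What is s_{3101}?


1

(n+1)α + ρ = (3102·395 + 371) / 459 = 1225661/459
nα + ρ     = (3101·395 + 371) / 459 = 1225266/459
⌊1225661/459⌋ = 2670,  ⌊1225266/459⌋ = 2669
s_{3101} = 2670 − 2669 = 1


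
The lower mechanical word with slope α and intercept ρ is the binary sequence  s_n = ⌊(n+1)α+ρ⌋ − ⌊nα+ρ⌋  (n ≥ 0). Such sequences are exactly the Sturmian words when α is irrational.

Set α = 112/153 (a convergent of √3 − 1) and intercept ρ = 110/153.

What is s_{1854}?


1

(n+1)α + ρ = (1855·112 + 110) / 153 = 207870/153
nα + ρ     = (1854·112 + 110) / 153 = 207758/153
⌊207870/153⌋ = 1358,  ⌊207758/153⌋ = 1357
s_{1854} = 1358 − 1357 = 1


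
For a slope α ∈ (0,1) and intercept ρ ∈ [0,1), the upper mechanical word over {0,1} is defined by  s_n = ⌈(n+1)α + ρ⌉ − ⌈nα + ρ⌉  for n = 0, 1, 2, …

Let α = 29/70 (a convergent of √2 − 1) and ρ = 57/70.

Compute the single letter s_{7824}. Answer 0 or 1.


0

(n+1)α + ρ = (7825·29 + 57) / 70 = 226982/70
nα + ρ     = (7824·29 + 57) / 70 = 226953/70
⌈226982/70⌉ = 3243,  ⌈226953/70⌉ = 3243
s_{7824} = 3243 − 3243 = 0


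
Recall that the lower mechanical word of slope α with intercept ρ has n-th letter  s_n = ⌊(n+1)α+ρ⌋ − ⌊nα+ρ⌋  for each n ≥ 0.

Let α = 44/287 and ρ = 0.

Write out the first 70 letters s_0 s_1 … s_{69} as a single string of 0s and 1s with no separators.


n=0: ⌊(1·44)/287⌋ − ⌊(0·44)/287⌋ = ⌊44/287⌋ − ⌊0/287⌋ = 0 − 0 = 0
n=1: ⌊(2·44)/287⌋ − ⌊(1·44)/287⌋ = ⌊88/287⌋ − ⌊44/287⌋ = 0 − 0 = 0
n=2: ⌊(3·44)/287⌋ − ⌊(2·44)/287⌋ = ⌊132/287⌋ − ⌊88/287⌋ = 0 − 0 = 0
n=3: ⌊(4·44)/287⌋ − ⌊(3·44)/287⌋ = ⌊176/287⌋ − ⌊132/287⌋ = 0 − 0 = 0
n=4: ⌊(5·44)/287⌋ − ⌊(4·44)/287⌋ = ⌊220/287⌋ − ⌊176/287⌋ = 0 − 0 = 0
n=5: ⌊(6·44)/287⌋ − ⌊(5·44)/287⌋ = ⌊264/287⌋ − ⌊220/287⌋ = 0 − 0 = 0
n=6: ⌊(7·44)/287⌋ − ⌊(6·44)/287⌋ = ⌊308/287⌋ − ⌊264/287⌋ = 1 − 0 = 1
n=7: ⌊(8·44)/287⌋ − ⌊(7·44)/287⌋ = ⌊352/287⌋ − ⌊308/287⌋ = 1 − 1 = 0
n=8: ⌊(9·44)/287⌋ − ⌊(8·44)/287⌋ = ⌊396/287⌋ − ⌊352/287⌋ = 1 − 1 = 0
n=9: ⌊(10·44)/287⌋ − ⌊(9·44)/287⌋ = ⌊440/287⌋ − ⌊396/287⌋ = 1 − 1 = 0
n=10: ⌊(11·44)/287⌋ − ⌊(10·44)/287⌋ = ⌊484/287⌋ − ⌊440/287⌋ = 1 − 1 = 0
n=11: ⌊(12·44)/287⌋ − ⌊(11·44)/287⌋ = ⌊528/287⌋ − ⌊484/287⌋ = 1 − 1 = 0
n=12: ⌊(13·44)/287⌋ − ⌊(12·44)/287⌋ = ⌊572/287⌋ − ⌊528/287⌋ = 1 − 1 = 0
n=13: ⌊(14·44)/287⌋ − ⌊(13·44)/287⌋ = ⌊616/287⌋ − ⌊572/287⌋ = 2 − 1 = 1
n=14: ⌊(15·44)/287⌋ − ⌊(14·44)/287⌋ = ⌊660/287⌋ − ⌊616/287⌋ = 2 − 2 = 0
n=15: ⌊(16·44)/287⌋ − ⌊(15·44)/287⌋ = ⌊704/287⌋ − ⌊660/287⌋ = 2 − 2 = 0
n=16: ⌊(17·44)/287⌋ − ⌊(16·44)/287⌋ = ⌊748/287⌋ − ⌊704/287⌋ = 2 − 2 = 0
n=17: ⌊(18·44)/287⌋ − ⌊(17·44)/287⌋ = ⌊792/287⌋ − ⌊748/287⌋ = 2 − 2 = 0
n=18: ⌊(19·44)/287⌋ − ⌊(18·44)/287⌋ = ⌊836/287⌋ − ⌊792/287⌋ = 2 − 2 = 0
n=19: ⌊(20·44)/287⌋ − ⌊(19·44)/287⌋ = ⌊880/287⌋ − ⌊836/287⌋ = 3 − 2 = 1
n=20: ⌊(21·44)/287⌋ − ⌊(20·44)/287⌋ = ⌊924/287⌋ − ⌊880/287⌋ = 3 − 3 = 0
n=21: ⌊(22·44)/287⌋ − ⌊(21·44)/287⌋ = ⌊968/287⌋ − ⌊924/287⌋ = 3 − 3 = 0
n=22: ⌊(23·44)/287⌋ − ⌊(22·44)/287⌋ = ⌊1012/287⌋ − ⌊968/287⌋ = 3 − 3 = 0
n=23: ⌊(24·44)/287⌋ − ⌊(23·44)/287⌋ = ⌊1056/287⌋ − ⌊1012/287⌋ = 3 − 3 = 0
n=24: ⌊(25·44)/287⌋ − ⌊(24·44)/287⌋ = ⌊1100/287⌋ − ⌊1056/287⌋ = 3 − 3 = 0
n=25: ⌊(26·44)/287⌋ − ⌊(25·44)/287⌋ = ⌊1144/287⌋ − ⌊1100/287⌋ = 3 − 3 = 0
n=26: ⌊(27·44)/287⌋ − ⌊(26·44)/287⌋ = ⌊1188/287⌋ − ⌊1144/287⌋ = 4 − 3 = 1
n=27: ⌊(28·44)/287⌋ − ⌊(27·44)/287⌋ = ⌊1232/287⌋ − ⌊1188/287⌋ = 4 − 4 = 0
n=28: ⌊(29·44)/287⌋ − ⌊(28·44)/287⌋ = ⌊1276/287⌋ − ⌊1232/287⌋ = 4 − 4 = 0
n=29: ⌊(30·44)/287⌋ − ⌊(29·44)/287⌋ = ⌊1320/287⌋ − ⌊1276/287⌋ = 4 − 4 = 0
n=30: ⌊(31·44)/287⌋ − ⌊(30·44)/287⌋ = ⌊1364/287⌋ − ⌊1320/287⌋ = 4 − 4 = 0
n=31: ⌊(32·44)/287⌋ − ⌊(31·44)/287⌋ = ⌊1408/287⌋ − ⌊1364/287⌋ = 4 − 4 = 0
n=32: ⌊(33·44)/287⌋ − ⌊(32·44)/287⌋ = ⌊1452/287⌋ − ⌊1408/287⌋ = 5 − 4 = 1
n=33: ⌊(34·44)/287⌋ − ⌊(33·44)/287⌋ = ⌊1496/287⌋ − ⌊1452/287⌋ = 5 − 5 = 0
n=34: ⌊(35·44)/287⌋ − ⌊(34·44)/287⌋ = ⌊1540/287⌋ − ⌊1496/287⌋ = 5 − 5 = 0
n=35: ⌊(36·44)/287⌋ − ⌊(35·44)/287⌋ = ⌊1584/287⌋ − ⌊1540/287⌋ = 5 − 5 = 0
n=36: ⌊(37·44)/287⌋ − ⌊(36·44)/287⌋ = ⌊1628/287⌋ − ⌊1584/287⌋ = 5 − 5 = 0
n=37: ⌊(38·44)/287⌋ − ⌊(37·44)/287⌋ = ⌊1672/287⌋ − ⌊1628/287⌋ = 5 − 5 = 0
n=38: ⌊(39·44)/287⌋ − ⌊(38·44)/287⌋ = ⌊1716/287⌋ − ⌊1672/287⌋ = 5 − 5 = 0
n=39: ⌊(40·44)/287⌋ − ⌊(39·44)/287⌋ = ⌊1760/287⌋ − ⌊1716/287⌋ = 6 − 5 = 1
n=40: ⌊(41·44)/287⌋ − ⌊(40·44)/287⌋ = ⌊1804/287⌋ − ⌊1760/287⌋ = 6 − 6 = 0
n=41: ⌊(42·44)/287⌋ − ⌊(41·44)/287⌋ = ⌊1848/287⌋ − ⌊1804/287⌋ = 6 − 6 = 0
n=42: ⌊(43·44)/287⌋ − ⌊(42·44)/287⌋ = ⌊1892/287⌋ − ⌊1848/287⌋ = 6 − 6 = 0
n=43: ⌊(44·44)/287⌋ − ⌊(43·44)/287⌋ = ⌊1936/287⌋ − ⌊1892/287⌋ = 6 − 6 = 0
n=44: ⌊(45·44)/287⌋ − ⌊(44·44)/287⌋ = ⌊1980/287⌋ − ⌊1936/287⌋ = 6 − 6 = 0
n=45: ⌊(46·44)/287⌋ − ⌊(45·44)/287⌋ = ⌊2024/287⌋ − ⌊1980/287⌋ = 7 − 6 = 1
n=46: ⌊(47·44)/287⌋ − ⌊(46·44)/287⌋ = ⌊2068/287⌋ − ⌊2024/287⌋ = 7 − 7 = 0
n=47: ⌊(48·44)/287⌋ − ⌊(47·44)/287⌋ = ⌊2112/287⌋ − ⌊2068/287⌋ = 7 − 7 = 0
n=48: ⌊(49·44)/287⌋ − ⌊(48·44)/287⌋ = ⌊2156/287⌋ − ⌊2112/287⌋ = 7 − 7 = 0
n=49: ⌊(50·44)/287⌋ − ⌊(49·44)/287⌋ = ⌊2200/287⌋ − ⌊2156/287⌋ = 7 − 7 = 0
n=50: ⌊(51·44)/287⌋ − ⌊(50·44)/287⌋ = ⌊2244/287⌋ − ⌊2200/287⌋ = 7 − 7 = 0
n=51: ⌊(52·44)/287⌋ − ⌊(51·44)/287⌋ = ⌊2288/287⌋ − ⌊2244/287⌋ = 7 − 7 = 0
n=52: ⌊(53·44)/287⌋ − ⌊(52·44)/287⌋ = ⌊2332/287⌋ − ⌊2288/287⌋ = 8 − 7 = 1
n=53: ⌊(54·44)/287⌋ − ⌊(53·44)/287⌋ = ⌊2376/287⌋ − ⌊2332/287⌋ = 8 − 8 = 0
n=54: ⌊(55·44)/287⌋ − ⌊(54·44)/287⌋ = ⌊2420/287⌋ − ⌊2376/287⌋ = 8 − 8 = 0
n=55: ⌊(56·44)/287⌋ − ⌊(55·44)/287⌋ = ⌊2464/287⌋ − ⌊2420/287⌋ = 8 − 8 = 0
n=56: ⌊(57·44)/287⌋ − ⌊(56·44)/287⌋ = ⌊2508/287⌋ − ⌊2464/287⌋ = 8 − 8 = 0
n=57: ⌊(58·44)/287⌋ − ⌊(57·44)/287⌋ = ⌊2552/287⌋ − ⌊2508/287⌋ = 8 − 8 = 0
n=58: ⌊(59·44)/287⌋ − ⌊(58·44)/287⌋ = ⌊2596/287⌋ − ⌊2552/287⌋ = 9 − 8 = 1
n=59: ⌊(60·44)/287⌋ − ⌊(59·44)/287⌋ = ⌊2640/287⌋ − ⌊2596/287⌋ = 9 − 9 = 0
n=60: ⌊(61·44)/287⌋ − ⌊(60·44)/287⌋ = ⌊2684/287⌋ − ⌊2640/287⌋ = 9 − 9 = 0
n=61: ⌊(62·44)/287⌋ − ⌊(61·44)/287⌋ = ⌊2728/287⌋ − ⌊2684/287⌋ = 9 − 9 = 0
n=62: ⌊(63·44)/287⌋ − ⌊(62·44)/287⌋ = ⌊2772/287⌋ − ⌊2728/287⌋ = 9 − 9 = 0
n=63: ⌊(64·44)/287⌋ − ⌊(63·44)/287⌋ = ⌊2816/287⌋ − ⌊2772/287⌋ = 9 − 9 = 0
n=64: ⌊(65·44)/287⌋ − ⌊(64·44)/287⌋ = ⌊2860/287⌋ − ⌊2816/287⌋ = 9 − 9 = 0
n=65: ⌊(66·44)/287⌋ − ⌊(65·44)/287⌋ = ⌊2904/287⌋ − ⌊2860/287⌋ = 10 − 9 = 1
n=66: ⌊(67·44)/287⌋ − ⌊(66·44)/287⌋ = ⌊2948/287⌋ − ⌊2904/287⌋ = 10 − 10 = 0
n=67: ⌊(68·44)/287⌋ − ⌊(67·44)/287⌋ = ⌊2992/287⌋ − ⌊2948/287⌋ = 10 − 10 = 0
n=68: ⌊(69·44)/287⌋ − ⌊(68·44)/287⌋ = ⌊3036/287⌋ − ⌊2992/287⌋ = 10 − 10 = 0
n=69: ⌊(70·44)/287⌋ − ⌊(69·44)/287⌋ = ⌊3080/287⌋ − ⌊3036/287⌋ = 10 − 10 = 0

0000001000000100000100000010000010000001000001000000100000100000010000


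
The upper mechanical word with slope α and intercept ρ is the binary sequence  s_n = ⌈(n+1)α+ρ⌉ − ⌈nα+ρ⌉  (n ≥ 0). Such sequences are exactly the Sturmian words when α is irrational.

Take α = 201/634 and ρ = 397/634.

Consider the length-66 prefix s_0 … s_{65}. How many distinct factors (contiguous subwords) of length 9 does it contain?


t_n = ⌈(n·201+397)/634⌉ for n = 0 … 66:
  n=0…9: ⌈397/634⌉=1 ⌈598/634⌉=1 ⌈799/634⌉=2 ⌈1000/634⌉=2 ⌈1201/634⌉=2 ⌈1402/634⌉=3 ⌈1603/634⌉=3 ⌈1804/634⌉=3 ⌈2005/634⌉=4 ⌈2206/634⌉=4
  n=10…19: ⌈2407/634⌉=4 ⌈2608/634⌉=5 ⌈2809/634⌉=5 ⌈3010/634⌉=5 ⌈3211/634⌉=6 ⌈3412/634⌉=6 ⌈3613/634⌉=6 ⌈3814/634⌉=7 ⌈4015/634⌉=7 ⌈4216/634⌉=7
  n=20…29: ⌈4417/634⌉=7 ⌈4618/634⌉=8 ⌈4819/634⌉=8 ⌈5020/634⌉=8 ⌈5221/634⌉=9 ⌈5422/634⌉=9 ⌈5623/634⌉=9 ⌈5824/634⌉=10 ⌈6025/634⌉=10 ⌈6226/634⌉=10
  n=30…39: ⌈6427/634⌉=11 ⌈6628/634⌉=11 ⌈6829/634⌉=11 ⌈7030/634⌉=12 ⌈7231/634⌉=12 ⌈7432/634⌉=12 ⌈7633/634⌉=13 ⌈7834/634⌉=13 ⌈8035/634⌉=13 ⌈8236/634⌉=13
  n=40…49: ⌈8437/634⌉=14 ⌈8638/634⌉=14 ⌈8839/634⌉=14 ⌈9040/634⌉=15 ⌈9241/634⌉=15 ⌈9442/634⌉=15 ⌈9643/634⌉=16 ⌈9844/634⌉=16 ⌈10045/634⌉=16 ⌈10246/634⌉=17
  n=50…59: ⌈10447/634⌉=17 ⌈10648/634⌉=17 ⌈10849/634⌉=18 ⌈11050/634⌉=18 ⌈11251/634⌉=18 ⌈11452/634⌉=19 ⌈11653/634⌉=19 ⌈11854/634⌉=19 ⌈12055/634⌉=20 ⌈12256/634⌉=20
  n=60…66: ⌈12457/634⌉=20 ⌈12658/634⌉=20 ⌈12859/634⌉=21 ⌈13060/634⌉=21 ⌈13261/634⌉=21 ⌈13462/634⌉=22 ⌈13663/634⌉=22
s_n = t_(n+1) − t_n for n = 0 … 65 gives
prefix = 010010010010010010001001001001001001000100100100100100100100010010
slide a length-9 window over [0..8] … [57..65] (58 windows); first occurrence of each distinct factor:
  [  0..  8] 010010010
  [  1..  9] 100100100
  [  2.. 10] 001001001
  [ 11.. 19] 001001000
  [ 12.. 20] 010010001
  [ 13.. 21] 100100010
  [ 14.. 22] 001000100
  [ 15.. 23] 010001001
  [ 16.. 24] 100010010
  [ 17.. 25] 000100100
  (the other 48 windows repeat one of these)
distinct factors: {000100100, 001000100, 001001000, 001001001, 010001001, 010010001, 010010010, 100010010, 100100010, 100100100}
count = 10  (Sturmian bound for length 9 is 10)

10


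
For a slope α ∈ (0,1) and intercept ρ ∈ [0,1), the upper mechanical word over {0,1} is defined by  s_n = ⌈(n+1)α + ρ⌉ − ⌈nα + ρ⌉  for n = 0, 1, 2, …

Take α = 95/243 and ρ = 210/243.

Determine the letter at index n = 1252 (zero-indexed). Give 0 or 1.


(n+1)α + ρ = (1253·95 + 210) / 243 = 119245/243
nα + ρ     = (1252·95 + 210) / 243 = 119150/243
⌈119245/243⌉ = 491,  ⌈119150/243⌉ = 491
s_{1252} = 491 − 491 = 0

0


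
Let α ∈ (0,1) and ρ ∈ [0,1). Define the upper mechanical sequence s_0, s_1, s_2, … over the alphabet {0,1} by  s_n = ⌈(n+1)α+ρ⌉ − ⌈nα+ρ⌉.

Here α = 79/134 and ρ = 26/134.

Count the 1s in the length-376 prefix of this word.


#1s = Σ_{n=0}^{375} s_n = Σ_{n=0}^{375} (⌈(n+1)α+ρ⌉ − ⌈nα+ρ⌉)
the sum telescopes: every ⌈nα+ρ⌉ with 0 < n < 376 appears once with + and once with −, leaving ⌈376α+ρ⌉ − ⌈0·α+ρ⌉
376α + ρ = (376·79 + 26) / 134 = 29730/134
ρ = 26/134
⌈29730/134⌉ = 222,  ⌈26/134⌉ = 1
#1s = 222 − 1 = 221

221


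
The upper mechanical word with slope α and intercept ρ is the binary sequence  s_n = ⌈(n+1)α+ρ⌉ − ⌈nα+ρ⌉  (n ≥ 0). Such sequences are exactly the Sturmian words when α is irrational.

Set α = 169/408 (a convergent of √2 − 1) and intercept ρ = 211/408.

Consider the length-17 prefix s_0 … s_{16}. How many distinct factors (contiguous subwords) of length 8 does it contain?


t_n = ⌈(n·169+211)/408⌉ for n = 0 … 17:
  n=0…9: ⌈211/408⌉=1 ⌈380/408⌉=1 ⌈549/408⌉=2 ⌈718/408⌉=2 ⌈887/408⌉=3 ⌈1056/408⌉=3 ⌈1225/408⌉=4 ⌈1394/408⌉=4 ⌈1563/408⌉=4 ⌈1732/408⌉=5
  n=10…17: ⌈1901/408⌉=5 ⌈2070/408⌉=6 ⌈2239/408⌉=6 ⌈2408/408⌉=6 ⌈2577/408⌉=7 ⌈2746/408⌉=7 ⌈2915/408⌉=8 ⌈3084/408⌉=8
s_n = t_(n+1) − t_n for n = 0 … 16 gives
prefix = 01010100101001010
slide a length-8 window over [0..7] … [9..16] (10 windows); first occurrence of each distinct factor:
  [  0..  7] 01010100
  [  1..  8] 10101001
  [  2..  9] 01010010
  [  3.. 10] 10100101
  [  4.. 11] 01001010
  [  5.. 12] 10010100
  [  6.. 13] 00101001
  (the other 3 windows repeat one of these)
distinct factors: {00101001, 01001010, 01010010, 01010100, 10010100, 10100101, 10101001}
count = 7  (Sturmian bound for length 8 is 9)

7


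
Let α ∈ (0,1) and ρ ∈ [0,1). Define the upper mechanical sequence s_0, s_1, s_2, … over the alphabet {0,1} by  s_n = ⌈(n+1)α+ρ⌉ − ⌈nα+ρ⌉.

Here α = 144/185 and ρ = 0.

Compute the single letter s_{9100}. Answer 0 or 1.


(n+1)α + ρ = (9101·144) / 185 = 1310544/185
nα + ρ     = (9100·144) / 185 = 1310400/185
⌈1310544/185⌉ = 7085,  ⌈1310400/185⌉ = 7084
s_{9100} = 7085 − 7084 = 1

1


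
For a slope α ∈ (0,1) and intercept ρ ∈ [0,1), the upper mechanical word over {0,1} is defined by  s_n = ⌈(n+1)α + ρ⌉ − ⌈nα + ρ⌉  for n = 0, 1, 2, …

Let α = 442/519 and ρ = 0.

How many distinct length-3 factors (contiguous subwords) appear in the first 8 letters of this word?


3

t_n = ⌈(n·442)/519⌉ for n = 0 … 8:
  n=0…8: ⌈0/519⌉=0 ⌈442/519⌉=1 ⌈884/519⌉=2 ⌈1326/519⌉=3 ⌈1768/519⌉=4 ⌈2210/519⌉=5 ⌈2652/519⌉=6 ⌈3094/519⌉=6 ⌈3536/519⌉=7
s_n = t_(n+1) − t_n for n = 0 … 7 gives
prefix = 11111101
slide a length-3 window over [0..2] … [5..7] (6 windows); first occurrence of each distinct factor:
  [  0..  2] 111
  [  4..  6] 110
  [  5..  7] 101
  (the other 3 windows repeat one of these)
distinct factors: {101, 110, 111}
count = 3  (Sturmian bound for length 3 is 4)


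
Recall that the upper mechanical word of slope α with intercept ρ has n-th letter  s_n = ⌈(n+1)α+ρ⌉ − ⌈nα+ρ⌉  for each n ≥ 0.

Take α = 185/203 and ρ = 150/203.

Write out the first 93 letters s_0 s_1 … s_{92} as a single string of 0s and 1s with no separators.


111111110111111111101111111111011111111111011111111110111111111101111111111011111111111011111

n=0: ⌈(1·185+150)/203⌉ − ⌈(0·185+150)/203⌉ = ⌈335/203⌉ − ⌈150/203⌉ = 2 − 1 = 1
n=1: ⌈(2·185+150)/203⌉ − ⌈(1·185+150)/203⌉ = ⌈520/203⌉ − ⌈335/203⌉ = 3 − 2 = 1
n=2: ⌈(3·185+150)/203⌉ − ⌈(2·185+150)/203⌉ = ⌈705/203⌉ − ⌈520/203⌉ = 4 − 3 = 1
n=3: ⌈(4·185+150)/203⌉ − ⌈(3·185+150)/203⌉ = ⌈890/203⌉ − ⌈705/203⌉ = 5 − 4 = 1
n=4: ⌈(5·185+150)/203⌉ − ⌈(4·185+150)/203⌉ = ⌈1075/203⌉ − ⌈890/203⌉ = 6 − 5 = 1
n=5: ⌈(6·185+150)/203⌉ − ⌈(5·185+150)/203⌉ = ⌈1260/203⌉ − ⌈1075/203⌉ = 7 − 6 = 1
n=6: ⌈(7·185+150)/203⌉ − ⌈(6·185+150)/203⌉ = ⌈1445/203⌉ − ⌈1260/203⌉ = 8 − 7 = 1
n=7: ⌈(8·185+150)/203⌉ − ⌈(7·185+150)/203⌉ = ⌈1630/203⌉ − ⌈1445/203⌉ = 9 − 8 = 1
n=8: ⌈(9·185+150)/203⌉ − ⌈(8·185+150)/203⌉ = ⌈1815/203⌉ − ⌈1630/203⌉ = 9 − 9 = 0
n=9: ⌈(10·185+150)/203⌉ − ⌈(9·185+150)/203⌉ = ⌈2000/203⌉ − ⌈1815/203⌉ = 10 − 9 = 1
n=10: ⌈(11·185+150)/203⌉ − ⌈(10·185+150)/203⌉ = ⌈2185/203⌉ − ⌈2000/203⌉ = 11 − 10 = 1
n=11: ⌈(12·185+150)/203⌉ − ⌈(11·185+150)/203⌉ = ⌈2370/203⌉ − ⌈2185/203⌉ = 12 − 11 = 1
n=12: ⌈(13·185+150)/203⌉ − ⌈(12·185+150)/203⌉ = ⌈2555/203⌉ − ⌈2370/203⌉ = 13 − 12 = 1
n=13: ⌈(14·185+150)/203⌉ − ⌈(13·185+150)/203⌉ = ⌈2740/203⌉ − ⌈2555/203⌉ = 14 − 13 = 1
n=14: ⌈(15·185+150)/203⌉ − ⌈(14·185+150)/203⌉ = ⌈2925/203⌉ − ⌈2740/203⌉ = 15 − 14 = 1
n=15: ⌈(16·185+150)/203⌉ − ⌈(15·185+150)/203⌉ = ⌈3110/203⌉ − ⌈2925/203⌉ = 16 − 15 = 1
n=16: ⌈(17·185+150)/203⌉ − ⌈(16·185+150)/203⌉ = ⌈3295/203⌉ − ⌈3110/203⌉ = 17 − 16 = 1
n=17: ⌈(18·185+150)/203⌉ − ⌈(17·185+150)/203⌉ = ⌈3480/203⌉ − ⌈3295/203⌉ = 18 − 17 = 1
n=18: ⌈(19·185+150)/203⌉ − ⌈(18·185+150)/203⌉ = ⌈3665/203⌉ − ⌈3480/203⌉ = 19 − 18 = 1
n=19: ⌈(20·185+150)/203⌉ − ⌈(19·185+150)/203⌉ = ⌈3850/203⌉ − ⌈3665/203⌉ = 19 − 19 = 0
n=20: ⌈(21·185+150)/203⌉ − ⌈(20·185+150)/203⌉ = ⌈4035/203⌉ − ⌈3850/203⌉ = 20 − 19 = 1
n=21: ⌈(22·185+150)/203⌉ − ⌈(21·185+150)/203⌉ = ⌈4220/203⌉ − ⌈4035/203⌉ = 21 − 20 = 1
n=22: ⌈(23·185+150)/203⌉ − ⌈(22·185+150)/203⌉ = ⌈4405/203⌉ − ⌈4220/203⌉ = 22 − 21 = 1
n=23: ⌈(24·185+150)/203⌉ − ⌈(23·185+150)/203⌉ = ⌈4590/203⌉ − ⌈4405/203⌉ = 23 − 22 = 1
n=24: ⌈(25·185+150)/203⌉ − ⌈(24·185+150)/203⌉ = ⌈4775/203⌉ − ⌈4590/203⌉ = 24 − 23 = 1
n=25: ⌈(26·185+150)/203⌉ − ⌈(25·185+150)/203⌉ = ⌈4960/203⌉ − ⌈4775/203⌉ = 25 − 24 = 1
n=26: ⌈(27·185+150)/203⌉ − ⌈(26·185+150)/203⌉ = ⌈5145/203⌉ − ⌈4960/203⌉ = 26 − 25 = 1
n=27: ⌈(28·185+150)/203⌉ − ⌈(27·185+150)/203⌉ = ⌈5330/203⌉ − ⌈5145/203⌉ = 27 − 26 = 1
n=28: ⌈(29·185+150)/203⌉ − ⌈(28·185+150)/203⌉ = ⌈5515/203⌉ − ⌈5330/203⌉ = 28 − 27 = 1
n=29: ⌈(30·185+150)/203⌉ − ⌈(29·185+150)/203⌉ = ⌈5700/203⌉ − ⌈5515/203⌉ = 29 − 28 = 1
n=30: ⌈(31·185+150)/203⌉ − ⌈(30·185+150)/203⌉ = ⌈5885/203⌉ − ⌈5700/203⌉ = 29 − 29 = 0
n=31: ⌈(32·185+150)/203⌉ − ⌈(31·185+150)/203⌉ = ⌈6070/203⌉ − ⌈5885/203⌉ = 30 − 29 = 1
n=32: ⌈(33·185+150)/203⌉ − ⌈(32·185+150)/203⌉ = ⌈6255/203⌉ − ⌈6070/203⌉ = 31 − 30 = 1
n=33: ⌈(34·185+150)/203⌉ − ⌈(33·185+150)/203⌉ = ⌈6440/203⌉ − ⌈6255/203⌉ = 32 − 31 = 1
n=34: ⌈(35·185+150)/203⌉ − ⌈(34·185+150)/203⌉ = ⌈6625/203⌉ − ⌈6440/203⌉ = 33 − 32 = 1
n=35: ⌈(36·185+150)/203⌉ − ⌈(35·185+150)/203⌉ = ⌈6810/203⌉ − ⌈6625/203⌉ = 34 − 33 = 1
n=36: ⌈(37·185+150)/203⌉ − ⌈(36·185+150)/203⌉ = ⌈6995/203⌉ − ⌈6810/203⌉ = 35 − 34 = 1
n=37: ⌈(38·185+150)/203⌉ − ⌈(37·185+150)/203⌉ = ⌈7180/203⌉ − ⌈6995/203⌉ = 36 − 35 = 1
n=38: ⌈(39·185+150)/203⌉ − ⌈(38·185+150)/203⌉ = ⌈7365/203⌉ − ⌈7180/203⌉ = 37 − 36 = 1
n=39: ⌈(40·185+150)/203⌉ − ⌈(39·185+150)/203⌉ = ⌈7550/203⌉ − ⌈7365/203⌉ = 38 − 37 = 1
n=40: ⌈(41·185+150)/203⌉ − ⌈(40·185+150)/203⌉ = ⌈7735/203⌉ − ⌈7550/203⌉ = 39 − 38 = 1
n=41: ⌈(42·185+150)/203⌉ − ⌈(41·185+150)/203⌉ = ⌈7920/203⌉ − ⌈7735/203⌉ = 40 − 39 = 1
n=42: ⌈(43·185+150)/203⌉ − ⌈(42·185+150)/203⌉ = ⌈8105/203⌉ − ⌈7920/203⌉ = 40 − 40 = 0
n=43: ⌈(44·185+150)/203⌉ − ⌈(43·185+150)/203⌉ = ⌈8290/203⌉ − ⌈8105/203⌉ = 41 − 40 = 1
n=44: ⌈(45·185+150)/203⌉ − ⌈(44·185+150)/203⌉ = ⌈8475/203⌉ − ⌈8290/203⌉ = 42 − 41 = 1
n=45: ⌈(46·185+150)/203⌉ − ⌈(45·185+150)/203⌉ = ⌈8660/203⌉ − ⌈8475/203⌉ = 43 − 42 = 1
n=46: ⌈(47·185+150)/203⌉ − ⌈(46·185+150)/203⌉ = ⌈8845/203⌉ − ⌈8660/203⌉ = 44 − 43 = 1
n=47: ⌈(48·185+150)/203⌉ − ⌈(47·185+150)/203⌉ = ⌈9030/203⌉ − ⌈8845/203⌉ = 45 − 44 = 1
n=48: ⌈(49·185+150)/203⌉ − ⌈(48·185+150)/203⌉ = ⌈9215/203⌉ − ⌈9030/203⌉ = 46 − 45 = 1
n=49: ⌈(50·185+150)/203⌉ − ⌈(49·185+150)/203⌉ = ⌈9400/203⌉ − ⌈9215/203⌉ = 47 − 46 = 1
n=50: ⌈(51·185+150)/203⌉ − ⌈(50·185+150)/203⌉ = ⌈9585/203⌉ − ⌈9400/203⌉ = 48 − 47 = 1
n=51: ⌈(52·185+150)/203⌉ − ⌈(51·185+150)/203⌉ = ⌈9770/203⌉ − ⌈9585/203⌉ = 49 − 48 = 1
n=52: ⌈(53·185+150)/203⌉ − ⌈(52·185+150)/203⌉ = ⌈9955/203⌉ − ⌈9770/203⌉ = 50 − 49 = 1
n=53: ⌈(54·185+150)/203⌉ − ⌈(53·185+150)/203⌉ = ⌈10140/203⌉ − ⌈9955/203⌉ = 50 − 50 = 0
n=54: ⌈(55·185+150)/203⌉ − ⌈(54·185+150)/203⌉ = ⌈10325/203⌉ − ⌈10140/203⌉ = 51 − 50 = 1
n=55: ⌈(56·185+150)/203⌉ − ⌈(55·185+150)/203⌉ = ⌈10510/203⌉ − ⌈10325/203⌉ = 52 − 51 = 1
n=56: ⌈(57·185+150)/203⌉ − ⌈(56·185+150)/203⌉ = ⌈10695/203⌉ − ⌈10510/203⌉ = 53 − 52 = 1
n=57: ⌈(58·185+150)/203⌉ − ⌈(57·185+150)/203⌉ = ⌈10880/203⌉ − ⌈10695/203⌉ = 54 − 53 = 1
n=58: ⌈(59·185+150)/203⌉ − ⌈(58·185+150)/203⌉ = ⌈11065/203⌉ − ⌈10880/203⌉ = 55 − 54 = 1
n=59: ⌈(60·185+150)/203⌉ − ⌈(59·185+150)/203⌉ = ⌈11250/203⌉ − ⌈11065/203⌉ = 56 − 55 = 1
n=60: ⌈(61·185+150)/203⌉ − ⌈(60·185+150)/203⌉ = ⌈11435/203⌉ − ⌈11250/203⌉ = 57 − 56 = 1
n=61: ⌈(62·185+150)/203⌉ − ⌈(61·185+150)/203⌉ = ⌈11620/203⌉ − ⌈11435/203⌉ = 58 − 57 = 1
n=62: ⌈(63·185+150)/203⌉ − ⌈(62·185+150)/203⌉ = ⌈11805/203⌉ − ⌈11620/203⌉ = 59 − 58 = 1
n=63: ⌈(64·185+150)/203⌉ − ⌈(63·185+150)/203⌉ = ⌈11990/203⌉ − ⌈11805/203⌉ = 60 − 59 = 1
n=64: ⌈(65·185+150)/203⌉ − ⌈(64·185+150)/203⌉ = ⌈12175/203⌉ − ⌈11990/203⌉ = 60 − 60 = 0
n=65: ⌈(66·185+150)/203⌉ − ⌈(65·185+150)/203⌉ = ⌈12360/203⌉ − ⌈12175/203⌉ = 61 − 60 = 1
n=66: ⌈(67·185+150)/203⌉ − ⌈(66·185+150)/203⌉ = ⌈12545/203⌉ − ⌈12360/203⌉ = 62 − 61 = 1
n=67: ⌈(68·185+150)/203⌉ − ⌈(67·185+150)/203⌉ = ⌈12730/203⌉ − ⌈12545/203⌉ = 63 − 62 = 1
n=68: ⌈(69·185+150)/203⌉ − ⌈(68·185+150)/203⌉ = ⌈12915/203⌉ − ⌈12730/203⌉ = 64 − 63 = 1
n=69: ⌈(70·185+150)/203⌉ − ⌈(69·185+150)/203⌉ = ⌈13100/203⌉ − ⌈12915/203⌉ = 65 − 64 = 1
n=70: ⌈(71·185+150)/203⌉ − ⌈(70·185+150)/203⌉ = ⌈13285/203⌉ − ⌈13100/203⌉ = 66 − 65 = 1
n=71: ⌈(72·185+150)/203⌉ − ⌈(71·185+150)/203⌉ = ⌈13470/203⌉ − ⌈13285/203⌉ = 67 − 66 = 1
n=72: ⌈(73·185+150)/203⌉ − ⌈(72·185+150)/203⌉ = ⌈13655/203⌉ − ⌈13470/203⌉ = 68 − 67 = 1
n=73: ⌈(74·185+150)/203⌉ − ⌈(73·185+150)/203⌉ = ⌈13840/203⌉ − ⌈13655/203⌉ = 69 − 68 = 1
n=74: ⌈(75·185+150)/203⌉ − ⌈(74·185+150)/203⌉ = ⌈14025/203⌉ − ⌈13840/203⌉ = 70 − 69 = 1
n=75: ⌈(76·185+150)/203⌉ − ⌈(75·185+150)/203⌉ = ⌈14210/203⌉ − ⌈14025/203⌉ = 70 − 70 = 0
n=76: ⌈(77·185+150)/203⌉ − ⌈(76·185+150)/203⌉ = ⌈14395/203⌉ − ⌈14210/203⌉ = 71 − 70 = 1
n=77: ⌈(78·185+150)/203⌉ − ⌈(77·185+150)/203⌉ = ⌈14580/203⌉ − ⌈14395/203⌉ = 72 − 71 = 1
n=78: ⌈(79·185+150)/203⌉ − ⌈(78·185+150)/203⌉ = ⌈14765/203⌉ − ⌈14580/203⌉ = 73 − 72 = 1
n=79: ⌈(80·185+150)/203⌉ − ⌈(79·185+150)/203⌉ = ⌈14950/203⌉ − ⌈14765/203⌉ = 74 − 73 = 1
n=80: ⌈(81·185+150)/203⌉ − ⌈(80·185+150)/203⌉ = ⌈15135/203⌉ − ⌈14950/203⌉ = 75 − 74 = 1
n=81: ⌈(82·185+150)/203⌉ − ⌈(81·185+150)/203⌉ = ⌈15320/203⌉ − ⌈15135/203⌉ = 76 − 75 = 1
n=82: ⌈(83·185+150)/203⌉ − ⌈(82·185+150)/203⌉ = ⌈15505/203⌉ − ⌈15320/203⌉ = 77 − 76 = 1
n=83: ⌈(84·185+150)/203⌉ − ⌈(83·185+150)/203⌉ = ⌈15690/203⌉ − ⌈15505/203⌉ = 78 − 77 = 1
n=84: ⌈(85·185+150)/203⌉ − ⌈(84·185+150)/203⌉ = ⌈15875/203⌉ − ⌈15690/203⌉ = 79 − 78 = 1
n=85: ⌈(86·185+150)/203⌉ − ⌈(85·185+150)/203⌉ = ⌈16060/203⌉ − ⌈15875/203⌉ = 80 − 79 = 1
n=86: ⌈(87·185+150)/203⌉ − ⌈(86·185+150)/203⌉ = ⌈16245/203⌉ − ⌈16060/203⌉ = 81 − 80 = 1
n=87: ⌈(88·185+150)/203⌉ − ⌈(87·185+150)/203⌉ = ⌈16430/203⌉ − ⌈16245/203⌉ = 81 − 81 = 0
n=88: ⌈(89·185+150)/203⌉ − ⌈(88·185+150)/203⌉ = ⌈16615/203⌉ − ⌈16430/203⌉ = 82 − 81 = 1
n=89: ⌈(90·185+150)/203⌉ − ⌈(89·185+150)/203⌉ = ⌈16800/203⌉ − ⌈16615/203⌉ = 83 − 82 = 1
n=90: ⌈(91·185+150)/203⌉ − ⌈(90·185+150)/203⌉ = ⌈16985/203⌉ − ⌈16800/203⌉ = 84 − 83 = 1
n=91: ⌈(92·185+150)/203⌉ − ⌈(91·185+150)/203⌉ = ⌈17170/203⌉ − ⌈16985/203⌉ = 85 − 84 = 1
n=92: ⌈(93·185+150)/203⌉ − ⌈(92·185+150)/203⌉ = ⌈17355/203⌉ − ⌈17170/203⌉ = 86 − 85 = 1
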